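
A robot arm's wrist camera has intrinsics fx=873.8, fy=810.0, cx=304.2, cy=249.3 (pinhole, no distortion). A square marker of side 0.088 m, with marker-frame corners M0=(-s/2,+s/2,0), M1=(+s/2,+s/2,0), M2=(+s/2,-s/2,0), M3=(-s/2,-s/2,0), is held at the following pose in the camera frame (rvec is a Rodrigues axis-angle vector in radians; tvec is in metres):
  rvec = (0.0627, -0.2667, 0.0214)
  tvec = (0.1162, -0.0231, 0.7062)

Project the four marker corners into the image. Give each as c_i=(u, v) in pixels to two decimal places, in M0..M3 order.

c0=(395.03, 272.82) c1=(495.04, 273.33) c2=(499.59, 174.06) c3=(398.98, 170.21)

Intrinsics K: fx=873.8, fy=810.0, cx=304.2, cy=249.3
Marker side s = 0.088 m; corners in marker frame (Z=0):
  M0 = (-0.0440, +0.0440, 0)
  M1 = (+0.0440, +0.0440, 0)
  M2 = (+0.0440, -0.0440, 0)
  M3 = (-0.0440, -0.0440, 0)
rvec = (0.0627, -0.2667, 0.0214), |rvec| = θ = 0.27481 rad = 15.745°
Rodrigues: sinθ=0.27136, 1−cosθ=0.03752; R = I + sinθ·[k]× + (1−cosθ)·[k]×²:
    [+0.96443 -0.02944 -0.26269]
    [+0.01282 +0.99782 -0.06475]
    [+0.26402 +0.05908 +0.96271]
t = (0.1162, -0.0231, 0.7062) m
M0: Pc = R·M0+t = (+0.07247, +0.02024, +0.69718); u = 873.8·(+0.07247)/0.69718 + 304.2 = 395.0284, v = 810.0·(+0.02024)/0.69718 + 249.3 = 272.8150
M1: Pc = R·M1+t = (+0.15734, +0.02137, +0.72042); u = 873.8·(+0.15734)/0.72042 + 304.2 = 495.0387, v = 810.0·(+0.02137)/0.72042 + 249.3 = 273.3254
M2: Pc = R·M2+t = (+0.15993, -0.06644, +0.71522); u = 873.8·(+0.15993)/0.71522 + 304.2 = 499.5911, v = 810.0·(-0.06644)/0.71522 + 249.3 = 174.0554
M3: Pc = R·M3+t = (+0.07506, -0.06757, +0.69198); u = 873.8·(+0.07506)/0.69198 + 304.2 = 398.9823, v = 810.0·(-0.06757)/0.69198 + 249.3 = 170.2081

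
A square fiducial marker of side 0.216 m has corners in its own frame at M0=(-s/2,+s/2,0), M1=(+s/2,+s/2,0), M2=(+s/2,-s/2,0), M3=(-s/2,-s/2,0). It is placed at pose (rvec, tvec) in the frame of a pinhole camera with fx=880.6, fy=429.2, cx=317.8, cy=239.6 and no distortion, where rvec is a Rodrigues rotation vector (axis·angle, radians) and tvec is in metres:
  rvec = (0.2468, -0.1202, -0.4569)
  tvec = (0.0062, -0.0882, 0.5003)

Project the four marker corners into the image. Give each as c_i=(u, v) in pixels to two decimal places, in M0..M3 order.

c0=(242.67, 284.14) c1=(561.24, 205.08) c2=(422.63, 32.74) c3=(61.49, 116.64)

Intrinsics K: fx=880.6, fy=429.2, cx=317.8, cy=239.6
Marker side s = 0.216 m; corners in marker frame (Z=0):
  M0 = (-0.1080, +0.1080, 0)
  M1 = (+0.1080, +0.1080, 0)
  M2 = (+0.1080, -0.1080, 0)
  M3 = (-0.1080, -0.1080, 0)
rvec = (0.2468, -0.1202, -0.4569), |rvec| = θ = 0.53303 rad = 30.540°
Rodrigues: sinθ=0.50814, 1−cosθ=0.13873; R = I + sinθ·[k]× + (1−cosθ)·[k]×²:
    [+0.89101 +0.42109 -0.16965]
    [-0.45005 +0.86833 -0.20846]
    [+0.05953 +0.26209 +0.96320]
t = (0.0062, -0.0882, 0.5003) m
M0: Pc = R·M0+t = (-0.04455, +0.05419, +0.52218); u = 880.6·(-0.04455)/0.52218 + 317.8 = 242.6668, v = 429.2·(+0.05419)/0.52218 + 239.6 = 284.1373
M1: Pc = R·M1+t = (+0.14791, -0.04303, +0.53504); u = 880.6·(+0.14791)/0.53504 + 317.8 = 561.2357, v = 429.2·(-0.04303)/0.53504 + 239.6 = 205.0846
M2: Pc = R·M2+t = (+0.05695, -0.23059, +0.47842); u = 880.6·(+0.05695)/0.47842 + 317.8 = 422.6283, v = 429.2·(-0.23059)/0.47842 + 239.6 = 32.7386
M3: Pc = R·M3+t = (-0.13551, -0.13337, +0.46556); u = 880.6·(-0.13551)/0.46556 + 317.8 = 61.4935, v = 429.2·(-0.13337)/0.46556 + 239.6 = 116.6441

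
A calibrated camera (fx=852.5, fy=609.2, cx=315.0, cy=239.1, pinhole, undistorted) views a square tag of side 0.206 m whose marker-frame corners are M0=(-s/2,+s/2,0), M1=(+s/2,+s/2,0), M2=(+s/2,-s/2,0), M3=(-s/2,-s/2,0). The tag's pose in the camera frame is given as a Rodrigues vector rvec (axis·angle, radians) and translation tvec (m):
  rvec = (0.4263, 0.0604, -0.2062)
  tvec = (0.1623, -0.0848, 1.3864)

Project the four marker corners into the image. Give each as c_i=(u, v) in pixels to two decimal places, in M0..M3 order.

c0=(364.41, 250.11) c1=(486.22, 233.83) c2=(469.12, 149.79) c3=(340.09, 168.38)

Intrinsics K: fx=852.5, fy=609.2, cx=315.0, cy=239.1
Marker side s = 0.206 m; corners in marker frame (Z=0):
  M0 = (-0.1030, +0.1030, 0)
  M1 = (+0.1030, +0.1030, 0)
  M2 = (+0.1030, -0.1030, 0)
  M3 = (-0.1030, -0.1030, 0)
rvec = (0.4263, 0.0604, -0.2062), |rvec| = θ = 0.47739 rad = 27.352°
Rodrigues: sinθ=0.45946, 1−cosθ=0.11180; R = I + sinθ·[k]× + (1−cosθ)·[k]×²:
    [+0.97735 +0.21109 +0.01501]
    [-0.18583 +0.88999 -0.41640]
    [-0.10125 +0.40418 +0.90906]
t = (0.1623, -0.0848, 1.3864) m
M0: Pc = R·M0+t = (+0.08337, +0.02601, +1.43846); u = 852.5·(+0.08337)/1.43846 + 315.0 = 364.4119, v = 609.2·(+0.02601)/1.43846 + 239.1 = 250.1149
M1: Pc = R·M1+t = (+0.28471, -0.01227, +1.41760); u = 852.5·(+0.28471)/1.41760 + 315.0 = 486.2150, v = 609.2·(-0.01227)/1.41760 + 239.1 = 233.8266
M2: Pc = R·M2+t = (+0.24123, -0.19561, +1.33434); u = 852.5·(+0.24123)/1.33434 + 315.0 = 469.1170, v = 609.2·(-0.19561)/1.33434 + 239.1 = 149.7938
M3: Pc = R·M3+t = (+0.03989, -0.15733, +1.35520); u = 852.5·(+0.03989)/1.35520 + 315.0 = 340.0936, v = 609.2·(-0.15733)/1.35520 + 239.1 = 168.3763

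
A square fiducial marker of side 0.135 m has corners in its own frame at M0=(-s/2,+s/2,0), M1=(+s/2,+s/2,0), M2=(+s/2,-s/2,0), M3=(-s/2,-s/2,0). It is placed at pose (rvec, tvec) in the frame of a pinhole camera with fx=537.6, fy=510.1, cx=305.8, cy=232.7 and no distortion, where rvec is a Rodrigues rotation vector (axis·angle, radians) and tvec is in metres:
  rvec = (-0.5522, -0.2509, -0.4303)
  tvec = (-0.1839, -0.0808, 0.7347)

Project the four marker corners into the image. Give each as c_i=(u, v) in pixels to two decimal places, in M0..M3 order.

Intrinsics K: fx=537.6, fy=510.1, cx=305.8, cy=232.7
Marker side s = 0.135 m; corners in marker frame (Z=0):
  M0 = (-0.0675, +0.0675, 0)
  M1 = (+0.0675, +0.0675, 0)
  M2 = (+0.0675, -0.0675, 0)
  M3 = (-0.0675, -0.0675, 0)
rvec = (-0.5522, -0.2509, -0.4303), |rvec| = θ = 0.74366 rad = 42.609°
Rodrigues: sinθ=0.67699, 1−cosθ=0.26401; R = I + sinθ·[k]× + (1−cosθ)·[k]×²:
    [+0.88156 +0.45786 -0.11497]
    [-0.32558 +0.76605 +0.55423]
    [+0.34184 -0.45115 +0.82438]
t = (-0.1839, -0.0808, 0.7347) m
M0: Pc = R·M0+t = (-0.21250, -0.00712, +0.68117); u = 537.6·(-0.21250)/0.68117 + 305.8 = 138.0896, v = 510.1·(-0.00712)/0.68117 + 232.7 = 227.3718
M1: Pc = R·M1+t = (-0.09349, -0.05107, +0.72732); u = 537.6·(-0.09349)/0.72732 + 305.8 = 236.6973, v = 510.1·(-0.05107)/0.72732 + 232.7 = 196.8834
M2: Pc = R·M2+t = (-0.15530, -0.15448, +0.78823); u = 537.6·(-0.15530)/0.78823 + 305.8 = 199.8794, v = 510.1·(-0.15448)/0.78823 + 232.7 = 132.7253
M3: Pc = R·M3+t = (-0.27431, -0.11053, +0.74208); u = 537.6·(-0.27431)/0.74208 + 305.8 = 107.0752, v = 510.1·(-0.11053)/0.74208 + 232.7 = 156.7215

c0=(138.09, 227.37) c1=(236.70, 196.88) c2=(199.88, 132.73) c3=(107.08, 156.72)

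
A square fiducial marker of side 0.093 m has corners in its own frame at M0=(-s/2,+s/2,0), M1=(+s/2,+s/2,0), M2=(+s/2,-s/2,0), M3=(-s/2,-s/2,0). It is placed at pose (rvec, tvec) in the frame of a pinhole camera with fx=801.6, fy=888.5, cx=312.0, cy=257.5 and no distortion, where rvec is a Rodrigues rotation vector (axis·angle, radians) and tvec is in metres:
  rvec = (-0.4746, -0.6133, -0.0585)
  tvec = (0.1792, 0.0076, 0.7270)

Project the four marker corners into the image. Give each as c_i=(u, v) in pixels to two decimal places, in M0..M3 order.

c0=(488.40, 316.25) c1=(558.96, 321.67) c2=(528.29, 223.15) c3=(459.23, 210.81)

Intrinsics K: fx=801.6, fy=888.5, cx=312.0, cy=257.5
Marker side s = 0.093 m; corners in marker frame (Z=0):
  M0 = (-0.0465, +0.0465, 0)
  M1 = (+0.0465, +0.0465, 0)
  M2 = (+0.0465, -0.0465, 0)
  M3 = (-0.0465, -0.0465, 0)
rvec = (-0.4746, -0.6133, -0.0585), |rvec| = θ = 0.77769 rad = 44.558°
Rodrigues: sinθ=0.70164, 1−cosθ=0.28746; R = I + sinθ·[k]× + (1−cosθ)·[k]×²:
    [+0.81959 +0.19113 -0.54013]
    [+0.08557 +0.89131 +0.44524]
    [+0.56652 -0.41113 +0.71416]
t = (0.1792, 0.0076, 0.7270) m
M0: Pc = R·M0+t = (+0.14998, +0.04507, +0.68154); u = 801.6·(+0.14998)/0.68154 + 312.0 = 488.3962, v = 888.5·(+0.04507)/0.68154 + 257.5 = 316.2526
M1: Pc = R·M1+t = (+0.22620, +0.05303, +0.73423); u = 801.6·(+0.22620)/0.73423 + 312.0 = 558.9551, v = 888.5·(+0.05303)/0.73423 + 257.5 = 321.6666
M2: Pc = R·M2+t = (+0.20842, -0.02987, +0.77246); u = 801.6·(+0.20842)/0.77246 + 312.0 = 528.2861, v = 888.5·(-0.02987)/0.77246 + 257.5 = 223.1462
M3: Pc = R·M3+t = (+0.13220, -0.03783, +0.71977); u = 801.6·(+0.13220)/0.71977 + 312.0 = 459.2304, v = 888.5·(-0.03783)/0.71977 + 257.5 = 210.8083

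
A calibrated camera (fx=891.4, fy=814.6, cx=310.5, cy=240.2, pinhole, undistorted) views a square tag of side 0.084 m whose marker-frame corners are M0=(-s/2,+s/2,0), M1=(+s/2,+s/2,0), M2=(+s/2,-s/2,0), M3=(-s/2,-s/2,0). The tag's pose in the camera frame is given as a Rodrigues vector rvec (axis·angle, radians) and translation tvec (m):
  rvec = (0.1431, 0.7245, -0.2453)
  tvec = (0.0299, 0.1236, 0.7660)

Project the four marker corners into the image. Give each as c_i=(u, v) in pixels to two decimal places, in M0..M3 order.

c0=(322.75, 415.41) c1=(396.76, 412.83) c2=(369.68, 324.30) c3=(297.24, 333.18)

Intrinsics K: fx=891.4, fy=814.6, cx=310.5, cy=240.2
Marker side s = 0.084 m; corners in marker frame (Z=0):
  M0 = (-0.0420, +0.0420, 0)
  M1 = (+0.0420, +0.0420, 0)
  M2 = (+0.0420, -0.0420, 0)
  M3 = (-0.0420, -0.0420, 0)
rvec = (0.1431, 0.7245, -0.2453), |rvec| = θ = 0.77817 rad = 44.586°
Rodrigues: sinθ=0.70198, 1−cosθ=0.28780; R = I + sinθ·[k]× + (1−cosθ)·[k]×²:
    [+0.72193 +0.27056 +0.63688]
    [-0.17201 +0.96167 -0.21355]
    [-0.67025 +0.04462 +0.74080]
t = (0.0299, 0.1236, 0.7660) m
M0: Pc = R·M0+t = (+0.01094, +0.17121, +0.79602); u = 891.4·(+0.01094)/0.79602 + 310.5 = 322.7533, v = 814.6·(+0.17121)/0.79602 + 240.2 = 415.4098
M1: Pc = R·M1+t = (+0.07158, +0.15677, +0.73972); u = 891.4·(+0.07158)/0.73972 + 310.5 = 396.7625, v = 814.6·(+0.15677)/0.73972 + 240.2 = 412.8339
M2: Pc = R·M2+t = (+0.04886, +0.07599, +0.73598); u = 891.4·(+0.04886)/0.73598 + 310.5 = 369.6756, v = 814.6·(+0.07599)/0.73598 + 240.2 = 324.3031
M3: Pc = R·M3+t = (-0.01178, +0.09043, +0.79228); u = 891.4·(-0.01178)/0.79228 + 310.5 = 297.2411, v = 814.6·(+0.09043)/0.79228 + 240.2 = 333.1824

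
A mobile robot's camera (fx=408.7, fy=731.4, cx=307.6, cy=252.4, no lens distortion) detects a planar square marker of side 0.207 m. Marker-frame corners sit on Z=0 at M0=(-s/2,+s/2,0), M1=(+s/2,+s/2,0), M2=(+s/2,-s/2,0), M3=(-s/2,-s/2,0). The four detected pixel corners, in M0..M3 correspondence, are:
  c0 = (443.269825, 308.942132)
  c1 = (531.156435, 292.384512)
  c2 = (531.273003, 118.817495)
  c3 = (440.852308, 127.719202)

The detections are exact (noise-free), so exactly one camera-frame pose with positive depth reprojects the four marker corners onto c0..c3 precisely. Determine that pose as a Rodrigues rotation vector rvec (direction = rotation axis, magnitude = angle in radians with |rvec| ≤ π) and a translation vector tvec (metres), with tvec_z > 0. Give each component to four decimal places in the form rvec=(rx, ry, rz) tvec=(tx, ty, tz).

Intrinsics K: fx=408.7, fy=731.4, cx=307.6, cy=252.4
Marker side s = 0.207 m; corners in marker frame (Z=0):
  M0 = (-0.1035, +0.1035, 0)
  M1 = (+0.1035, +0.1035, 0)
  M2 = (+0.1035, -0.1035, 0)
  M3 = (-0.1035, -0.1035, 0)
Detected image corners:
  c0 = (443.269825, 308.942132) px
  c1 = (531.156435, 292.384512) px
  c2 = (531.273003, 118.817495) px
  c3 = (440.852308, 127.719202) px
Planar DLT: solve 8×8 A·h = b for H (H[2,2]=1):
  H  [+536.76467 +70.87149 +487.65234]
  H  [-15.51484 +885.07202 +213.05685]
  H  [+0.21814 +0.13450 +1.00000]
B = K⁻¹H; ‖b₁‖=1.173661, ‖b₂‖=1.173661; λ = 2/(‖b₁‖+‖b₂‖) = 0.852035, sign → tz>0 ⇒ λ=+0.852035
r₁ = λ·B[:,0] = (+0.97913,-0.08221,+0.18586); r₂ = λ·B[:,1] = (+0.06150,+0.99151,+0.11460)
r₃ = r₁×r₂ = (-0.19371,-0.10077,+0.97587); SVD([r₁ r₂ r₃]) → R = UVᵀ:
  R  [+0.97913 +0.06150 -0.19371]
  R  [-0.08221 +0.99151 -0.10077]
  R  [+0.18586 +0.11460 +0.97587]
t = (+0.37536, -0.04583, +0.85203) m
tr R = 2.946506; θ = arccos((tr R − 1)/2) = 0.231805 rad = 13.281°
axis k = ((R−Rᵀ)₃₂, (R−Rᵀ)₁₃, (R−Rᵀ)₂₁) / (2 sinθ) = (+0.468739, -0.826106, -0.312781)
rvec = θ·k = (+0.108656, -0.191496, -0.072504)

rvec=(0.1087, -0.1915, -0.0725) tvec=(0.3754, -0.0458, 0.8520)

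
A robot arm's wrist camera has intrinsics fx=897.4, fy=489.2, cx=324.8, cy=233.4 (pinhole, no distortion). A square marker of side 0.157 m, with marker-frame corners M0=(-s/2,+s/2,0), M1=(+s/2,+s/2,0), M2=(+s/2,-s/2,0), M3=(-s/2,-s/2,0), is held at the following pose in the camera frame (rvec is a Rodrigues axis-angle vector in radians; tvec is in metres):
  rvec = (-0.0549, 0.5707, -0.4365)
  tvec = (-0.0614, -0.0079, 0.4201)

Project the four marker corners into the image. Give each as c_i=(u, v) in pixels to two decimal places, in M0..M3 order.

Intrinsics K: fx=897.4, fy=489.2, cx=324.8, cy=233.4
Marker side s = 0.157 m; corners in marker frame (Z=0):
  M0 = (-0.0785, +0.0785, 0)
  M1 = (+0.0785, +0.0785, 0)
  M2 = (+0.0785, -0.0785, 0)
  M3 = (-0.0785, -0.0785, 0)
rvec = (-0.0549, 0.5707, -0.4365), |rvec| = θ = 0.72059 rad = 41.287°
Rodrigues: sinθ=0.65983, 1−cosθ=0.24858; R = I + sinθ·[k]× + (1−cosθ)·[k]×²:
    [+0.75286 +0.38469 +0.53405]
    [-0.41469 +0.90734 -0.06899]
    [-0.51111 -0.16953 +0.84263]
t = (-0.0614, -0.0079, 0.4201) m
M0: Pc = R·M0+t = (-0.09030, +0.09588, +0.44691); u = 897.4·(-0.09030)/0.44691 + 324.8 = 143.4758, v = 489.2·(+0.09588)/0.44691 + 233.4 = 338.3518
M1: Pc = R·M1+t = (+0.02790, +0.03077, +0.36667); u = 897.4·(+0.02790)/0.36667 + 324.8 = 393.0788, v = 489.2·(+0.03077)/0.36667 + 233.4 = 274.4563
M2: Pc = R·M2+t = (-0.03250, -0.11168, +0.39329); u = 897.4·(-0.03250)/0.39329 + 324.8 = 250.6442, v = 489.2·(-0.11168)/0.39329 + 233.4 = 94.4840
M3: Pc = R·M3+t = (-0.15070, -0.04657, +0.47353); u = 897.4·(-0.15070)/0.47353 + 324.8 = 39.2076, v = 489.2·(-0.04657)/0.47353 + 233.4 = 185.2858

c0=(143.48, 338.35) c1=(393.08, 274.46) c2=(250.64, 94.48) c3=(39.21, 185.29)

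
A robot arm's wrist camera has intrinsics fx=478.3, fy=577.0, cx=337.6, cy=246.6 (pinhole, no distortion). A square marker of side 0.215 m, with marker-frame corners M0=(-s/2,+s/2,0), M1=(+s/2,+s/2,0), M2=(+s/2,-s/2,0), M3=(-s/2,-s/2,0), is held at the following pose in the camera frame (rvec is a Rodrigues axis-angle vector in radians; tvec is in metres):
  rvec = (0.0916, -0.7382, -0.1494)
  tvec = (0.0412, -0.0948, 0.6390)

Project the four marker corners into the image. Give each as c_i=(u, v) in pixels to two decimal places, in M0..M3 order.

Intrinsics K: fx=478.3, fy=577.0, cx=337.6, cy=246.6
Marker side s = 0.215 m; corners in marker frame (Z=0):
  M0 = (-0.1075, +0.1075, 0)
  M1 = (+0.1075, +0.1075, 0)
  M2 = (+0.1075, -0.1075, 0)
  M3 = (-0.1075, -0.1075, 0)
rvec = (0.0916, -0.7382, -0.1494), |rvec| = θ = 0.75872 rad = 43.471°
Rodrigues: sinθ=0.68799, 1−cosθ=0.27428; R = I + sinθ·[k]× + (1−cosθ)·[k]×²:
    [+0.72972 +0.10325 -0.67591]
    [-0.16769 +0.98537 -0.03051]
    [+0.66287 +0.13561 +0.73635]
t = (0.0412, -0.0948, 0.6390) m
M0: Pc = R·M0+t = (-0.02614, +0.02915, +0.58232); u = 478.3·(-0.02614)/0.58232 + 337.6 = 316.1255, v = 577.0·(+0.02915)/0.58232 + 246.6 = 275.4875
M1: Pc = R·M1+t = (+0.13074, -0.00690, +0.72484); u = 478.3·(+0.13074)/0.72484 + 337.6 = 423.8748, v = 577.0·(-0.00690)/0.72484 + 246.6 = 241.1074
M2: Pc = R·M2+t = (+0.10854, -0.21875, +0.69568); u = 478.3·(+0.10854)/0.69568 + 337.6 = 412.2276, v = 577.0·(-0.21875)/0.69568 + 246.6 = 65.1646
M3: Pc = R·M3+t = (-0.04834, -0.18270, +0.55316); u = 478.3·(-0.04834)/0.55316 + 337.6 = 295.7983, v = 577.0·(-0.18270)/0.55316 + 246.6 = 56.0272

c0=(316.13, 275.49) c1=(423.87, 241.11) c2=(412.23, 65.16) c3=(295.80, 56.03)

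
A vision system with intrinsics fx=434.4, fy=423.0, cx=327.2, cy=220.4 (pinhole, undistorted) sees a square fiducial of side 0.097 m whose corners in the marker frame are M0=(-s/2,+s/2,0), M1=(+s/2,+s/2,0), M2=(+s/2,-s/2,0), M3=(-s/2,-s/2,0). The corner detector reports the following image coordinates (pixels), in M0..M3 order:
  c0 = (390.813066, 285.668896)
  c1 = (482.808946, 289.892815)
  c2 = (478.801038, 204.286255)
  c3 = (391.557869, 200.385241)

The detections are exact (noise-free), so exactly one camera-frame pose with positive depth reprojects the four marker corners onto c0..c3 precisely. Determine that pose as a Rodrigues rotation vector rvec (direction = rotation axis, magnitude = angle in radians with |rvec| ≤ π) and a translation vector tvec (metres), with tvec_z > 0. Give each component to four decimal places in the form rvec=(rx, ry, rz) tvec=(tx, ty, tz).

rvec=(-0.2603, 0.0001, 0.0468) tvec=(0.1178, 0.0262, 0.4707)

Intrinsics K: fx=434.4, fy=423.0, cx=327.2, cy=220.4
Marker side s = 0.097 m; corners in marker frame (Z=0):
  M0 = (-0.0485, +0.0485, 0)
  M1 = (+0.0485, +0.0485, 0)
  M2 = (+0.0485, -0.0485, 0)
  M3 = (-0.0485, -0.0485, 0)
Detected image corners:
  c0 = (390.813066, 285.668896) px
  c1 = (482.808946, 289.892815) px
  c2 = (478.801038, 204.286255) px
  c3 = (391.557869, 200.385241) px
Planar DLT: solve 8×8 A·h = b for H (H[2,2]=1):
  H  [+917.60532 -221.46074 +435.94541]
  H  [+38.65682 +746.95533 +243.92468]
  H  [-0.01298 -0.54649 +1.00000]
B = K⁻¹H; ‖b₁‖=2.124434, ‖b₂‖=2.124434; λ = 2/(‖b₁‖+‖b₂‖) = 0.470714, sign → tz>0 ⇒ λ=+0.470714
r₁ = λ·B[:,0] = (+0.99891,+0.04620,-0.00611); r₂ = λ·B[:,1] = (-0.04622,+0.96524,-0.25724)
r₃ = r₁×r₂ = (-0.00599,+0.25724,+0.96633); SVD([r₁ r₂ r₃]) → R = UVᵀ:
  R  [+0.99891 -0.04622 -0.00599]
  R  [+0.04620 +0.96524 +0.25724]
  R  [-0.00611 -0.25724 +0.96633]
t = (+0.11784, +0.02618, +0.47071) m
tr R = 2.930484; θ = arccos((tr R − 1)/2) = 0.264428 rad = 15.151°
axis k = ((R−Rᵀ)₃₂, (R−Rᵀ)₁₃, (R−Rᵀ)₂₁) / (2 sinθ) = (-0.984247, +0.000230, +0.176800)
rvec = θ·k = (-0.260262, +0.000061, +0.046751)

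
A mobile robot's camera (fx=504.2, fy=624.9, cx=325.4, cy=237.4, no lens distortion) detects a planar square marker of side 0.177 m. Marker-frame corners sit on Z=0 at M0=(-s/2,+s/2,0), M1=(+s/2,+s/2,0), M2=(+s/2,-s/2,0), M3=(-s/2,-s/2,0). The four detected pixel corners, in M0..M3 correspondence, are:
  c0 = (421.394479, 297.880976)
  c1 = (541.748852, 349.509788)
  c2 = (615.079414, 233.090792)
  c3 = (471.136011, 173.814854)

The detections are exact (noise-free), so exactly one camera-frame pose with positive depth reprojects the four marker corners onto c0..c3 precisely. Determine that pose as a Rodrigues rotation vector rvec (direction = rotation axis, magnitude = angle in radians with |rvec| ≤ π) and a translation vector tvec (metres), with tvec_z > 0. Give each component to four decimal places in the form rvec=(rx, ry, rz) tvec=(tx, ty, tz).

rvec=(0.6743, 0.1687, 0.2984) tvec=(0.2394, 0.0327, 0.6568)

Intrinsics K: fx=504.2, fy=624.9, cx=325.4, cy=237.4
Marker side s = 0.177 m; corners in marker frame (Z=0):
  M0 = (-0.0885, +0.0885, 0)
  M1 = (+0.0885, +0.0885, 0)
  M2 = (+0.0885, -0.0885, 0)
  M3 = (-0.0885, -0.0885, 0)
Detected image corners:
  c0 = (421.394479, 297.880976) px
  c1 = (541.748852, 349.509788) px
  c2 = (615.079414, 233.090792) px
  c3 = (471.136011, 173.814854) px
Planar DLT: solve 8×8 A·h = b for H (H[2,2]=1):
  H  [+696.28113 +148.76866 +509.19480]
  H  [+288.48772 +934.62809 +268.51060]
  H  [-0.08708 +0.96794 +1.00000]
B = K⁻¹H; ‖b₁‖=1.522426, ‖b₂‖=1.522426; λ = 2/(‖b₁‖+‖b₂‖) = 0.656846, sign → tz>0 ⇒ λ=+0.656846
r₁ = λ·B[:,0] = (+0.94399,+0.32497,-0.05720); r₂ = λ·B[:,1] = (-0.21652,+0.74087,+0.63579)
r₃ = r₁×r₂ = (+0.24899,-0.58780,+0.76974); SVD([r₁ r₂ r₃]) → R = UVᵀ:
  R  [+0.94399 -0.21652 +0.24899]
  R  [+0.32497 +0.74087 -0.58780]
  R  [-0.05720 +0.63579 +0.76974]
t = (+0.23944, +0.03270, +0.65685) m
tr R = 2.454605; θ = arccos((tr R − 1)/2) = 0.756413 rad = 43.339°
axis k = ((R−Rᵀ)₃₂, (R−Rᵀ)₁₃, (R−Rᵀ)₂₁) / (2 sinθ) = (+0.891417, +0.223064, +0.394485)
rvec = θ·k = (+0.674280, +0.168728, +0.298393)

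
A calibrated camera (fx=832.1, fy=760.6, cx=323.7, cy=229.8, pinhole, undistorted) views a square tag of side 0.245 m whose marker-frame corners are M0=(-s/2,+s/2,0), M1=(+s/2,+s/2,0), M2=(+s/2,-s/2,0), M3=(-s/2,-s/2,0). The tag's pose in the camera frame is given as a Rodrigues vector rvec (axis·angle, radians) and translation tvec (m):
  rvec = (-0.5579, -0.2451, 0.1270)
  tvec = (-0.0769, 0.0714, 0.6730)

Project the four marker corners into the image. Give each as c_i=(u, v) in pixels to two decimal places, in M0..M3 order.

c0=(36.43, 427.78) c1=(369.35, 467.44) c2=(375.57, 220.82) c3=(104.41, 171.96)

Intrinsics K: fx=832.1, fy=760.6, cx=323.7, cy=229.8
Marker side s = 0.245 m; corners in marker frame (Z=0):
  M0 = (-0.1225, +0.1225, 0)
  M1 = (+0.1225, +0.1225, 0)
  M2 = (+0.1225, -0.1225, 0)
  M3 = (-0.1225, -0.1225, 0)
rvec = (-0.5579, -0.2451, 0.1270), |rvec| = θ = 0.62246 rad = 35.664°
Rodrigues: sinθ=0.58303, 1−cosθ=0.18755; R = I + sinθ·[k]× + (1−cosθ)·[k]×²:
    [+0.96311 -0.05276 -0.26387]
    [+0.18515 +0.84153 +0.50750]
    [+0.19528 -0.53763 +0.82025]
t = (-0.0769, 0.0714, 0.6730) m
M0: Pc = R·M0+t = (-0.20135, +0.15181, +0.58322); u = 832.1·(-0.20135)/0.58322 + 323.7 = 36.4333, v = 760.6·(+0.15181)/0.58322 + 229.8 = 427.7773
M1: Pc = R·M1+t = (+0.03462, +0.19717, +0.63106); u = 832.1·(+0.03462)/0.63106 + 323.7 = 369.3458, v = 760.6·(+0.19717)/0.63106 + 229.8 = 467.4403
M2: Pc = R·M2+t = (+0.04755, -0.00901, +0.76278); u = 832.1·(+0.04755)/0.76278 + 323.7 = 375.5657, v = 760.6·(-0.00901)/0.76278 + 229.8 = 220.8193
M3: Pc = R·M3+t = (-0.18842, -0.05437, +0.71494); u = 832.1·(-0.18842)/0.71494 + 323.7 = 104.4051, v = 760.6·(-0.05437)/0.71494 + 229.8 = 171.9600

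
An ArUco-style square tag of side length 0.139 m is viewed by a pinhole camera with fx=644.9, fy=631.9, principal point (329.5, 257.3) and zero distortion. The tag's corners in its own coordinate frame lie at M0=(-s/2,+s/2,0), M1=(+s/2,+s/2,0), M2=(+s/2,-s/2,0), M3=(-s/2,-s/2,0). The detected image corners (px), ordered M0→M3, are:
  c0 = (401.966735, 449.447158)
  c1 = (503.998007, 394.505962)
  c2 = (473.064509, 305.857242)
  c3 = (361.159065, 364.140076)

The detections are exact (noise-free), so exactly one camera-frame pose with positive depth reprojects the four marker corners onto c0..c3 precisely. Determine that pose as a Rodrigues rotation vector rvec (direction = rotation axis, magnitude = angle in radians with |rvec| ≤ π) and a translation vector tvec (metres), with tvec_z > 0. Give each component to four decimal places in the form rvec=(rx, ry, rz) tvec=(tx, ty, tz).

rvec=(0.4427, -0.2019, -0.4409) tvec=(0.1212, 0.1422, 0.7316)

Intrinsics K: fx=644.9, fy=631.9, cx=329.5, cy=257.3
Marker side s = 0.139 m; corners in marker frame (Z=0):
  M0 = (-0.0695, +0.0695, 0)
  M1 = (+0.0695, +0.0695, 0)
  M2 = (+0.0695, -0.0695, 0)
  M3 = (-0.0695, -0.0695, 0)
Detected image corners:
  c0 = (401.966735, 449.447158) px
  c1 = (503.998007, 394.505962) px
  c2 = (473.064509, 305.857242) px
  c3 = (361.159065, 364.140076) px
Planar DLT: solve 8×8 A·h = b for H (H[2,2]=1):
  H  [+823.67659 +527.99604 +436.29692]
  H  [-358.34361 +860.96265 +380.11350]
  H  [+0.12793 +0.62120 +1.00000]
B = K⁻¹H; ‖b₁‖=1.366872, ‖b₂‖=1.366872; λ = 2/(‖b₁‖+‖b₂‖) = 0.731597, sign → tz>0 ⇒ λ=+0.731597
r₁ = λ·B[:,0] = (+0.88659,-0.45299,+0.09359); r₂ = λ·B[:,1] = (+0.36678,+0.81175,+0.45447)
r₃ = r₁×r₂ = (-0.28184,-0.36860,+0.88583); SVD([r₁ r₂ r₃]) → R = UVᵀ:
  R  [+0.88659 +0.36678 -0.28184]
  R  [-0.45299 +0.81175 -0.36860]
  R  [+0.09359 +0.45447 +0.88583]
t = (+0.12115, +0.14219, +0.73160) m
tr R = 2.584172; θ = arccos((tr R − 1)/2) = 0.656577 rad = 37.619°
axis k = ((R−Rᵀ)₃₂, (R−Rᵀ)₁₃, (R−Rᵀ)₂₁) / (2 sinθ) = (+0.674191, -0.307523, -0.671488)
rvec = θ·k = (+0.442659, -0.201912, -0.440884)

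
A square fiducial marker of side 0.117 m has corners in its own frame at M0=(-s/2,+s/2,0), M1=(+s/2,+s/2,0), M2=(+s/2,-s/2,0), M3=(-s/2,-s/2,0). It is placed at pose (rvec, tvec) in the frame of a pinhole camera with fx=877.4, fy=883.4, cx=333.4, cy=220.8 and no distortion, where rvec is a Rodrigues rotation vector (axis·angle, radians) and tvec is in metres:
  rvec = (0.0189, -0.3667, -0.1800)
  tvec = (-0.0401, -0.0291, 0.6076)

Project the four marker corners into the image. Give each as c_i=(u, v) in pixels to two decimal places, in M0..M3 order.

c0=(208.82, 279.05) c1=(366.23, 246.01) c2=(338.38, 83.65) c3=(177.38, 105.48)

Intrinsics K: fx=877.4, fy=883.4, cx=333.4, cy=220.8
Marker side s = 0.117 m; corners in marker frame (Z=0):
  M0 = (-0.0585, +0.0585, 0)
  M1 = (+0.0585, +0.0585, 0)
  M2 = (+0.0585, -0.0585, 0)
  M3 = (-0.0585, -0.0585, 0)
rvec = (0.0189, -0.3667, -0.1800), |rvec| = θ = 0.40893 rad = 23.430°
Rodrigues: sinθ=0.39763, 1−cosθ=0.08245; R = I + sinθ·[k]× + (1−cosθ)·[k]×²:
    [+0.91772 +0.17161 -0.35824]
    [-0.17844 +0.98385 +0.01417]
    [+0.35489 +0.05092 +0.93352]
t = (-0.0401, -0.0291, 0.6076) m
M0: Pc = R·M0+t = (-0.08375, +0.03889, +0.58982); u = 877.4·(-0.08375)/0.58982 + 333.4 = 208.8189, v = 883.4·(+0.03889)/0.58982 + 220.8 = 279.0535
M1: Pc = R·M1+t = (+0.02363, +0.01802, +0.63134); u = 877.4·(+0.02363)/0.63134 + 333.4 = 366.2337, v = 883.4·(+0.01802)/0.63134 + 220.8 = 246.0092
M2: Pc = R·M2+t = (+0.00355, -0.09709, +0.62538); u = 877.4·(+0.00355)/0.62538 + 333.4 = 338.3773, v = 883.4·(-0.09709)/0.62538 + 220.8 = 83.6473
M3: Pc = R·M3+t = (-0.10383, -0.07622, +0.58386); u = 877.4·(-0.10383)/0.58386 + 333.4 = 177.3751, v = 883.4·(-0.07622)/0.58386 + 220.8 = 105.4822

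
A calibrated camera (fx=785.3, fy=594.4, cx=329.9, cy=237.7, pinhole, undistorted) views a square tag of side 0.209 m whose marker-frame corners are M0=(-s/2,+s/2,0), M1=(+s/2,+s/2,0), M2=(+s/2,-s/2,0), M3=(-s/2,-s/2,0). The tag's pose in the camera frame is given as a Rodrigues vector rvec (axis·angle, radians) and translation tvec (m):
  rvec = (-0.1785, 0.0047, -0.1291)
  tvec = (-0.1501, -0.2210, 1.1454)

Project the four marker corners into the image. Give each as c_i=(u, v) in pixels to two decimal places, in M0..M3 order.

c0=(162.27, 181.96) c1=(306.83, 167.88) c2=(289.57, 66.01) c3=(149.60, 79.52)

Intrinsics K: fx=785.3, fy=594.4, cx=329.9, cy=237.7
Marker side s = 0.209 m; corners in marker frame (Z=0):
  M0 = (-0.1045, +0.1045, 0)
  M1 = (+0.1045, +0.1045, 0)
  M2 = (+0.1045, -0.1045, 0)
  M3 = (-0.1045, -0.1045, 0)
rvec = (-0.1785, 0.0047, -0.1291), |rvec| = θ = 0.22034 rad = 12.625°
Rodrigues: sinθ=0.21856, 1−cosθ=0.02418; R = I + sinθ·[k]× + (1−cosθ)·[k]×²:
    [+0.99169 +0.12764 +0.01614]
    [-0.12848 +0.97583 +0.17676]
    [+0.00681 -0.17736 +0.98412]
t = (-0.1501, -0.2210, 1.1454) m
M0: Pc = R·M0+t = (-0.24039, -0.10560, +1.12615); u = 785.3·(-0.24039)/1.12615 + 329.9 = 162.2668, v = 594.4·(-0.10560)/1.12615 + 237.7 = 181.9630
M1: Pc = R·M1+t = (-0.03313, -0.13245, +1.12758); u = 785.3·(-0.03313)/1.12758 + 329.9 = 306.8266, v = 594.4·(-0.13245)/1.12758 + 237.7 = 167.8787
M2: Pc = R·M2+t = (-0.05981, -0.33640, +1.16465); u = 785.3·(-0.05981)/1.16465 + 329.9 = 289.5733, v = 594.4·(-0.33640)/1.16465 + 237.7 = 66.0115
M3: Pc = R·M3+t = (-0.26707, -0.30955, +1.16322); u = 785.3·(-0.26707)/1.16322 + 329.9 = 149.5991, v = 594.4·(-0.30955)/1.16322 + 237.7 = 79.5223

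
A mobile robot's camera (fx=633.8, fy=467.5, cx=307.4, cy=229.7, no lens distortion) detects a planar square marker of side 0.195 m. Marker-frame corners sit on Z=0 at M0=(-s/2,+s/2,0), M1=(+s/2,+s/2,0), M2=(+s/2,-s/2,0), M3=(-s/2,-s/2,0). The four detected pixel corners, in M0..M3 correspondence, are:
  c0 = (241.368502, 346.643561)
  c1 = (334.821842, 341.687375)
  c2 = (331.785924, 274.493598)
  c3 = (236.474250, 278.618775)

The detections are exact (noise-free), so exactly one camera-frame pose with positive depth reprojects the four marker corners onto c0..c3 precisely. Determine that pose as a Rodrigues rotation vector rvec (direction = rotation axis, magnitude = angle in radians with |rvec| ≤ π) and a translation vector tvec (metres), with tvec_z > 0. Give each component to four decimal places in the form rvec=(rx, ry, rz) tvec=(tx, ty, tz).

Intrinsics K: fx=633.8, fy=467.5, cx=307.4, cy=229.7
Marker side s = 0.195 m; corners in marker frame (Z=0):
  M0 = (-0.0975, +0.0975, 0)
  M1 = (+0.0975, +0.0975, 0)
  M2 = (+0.0975, -0.0975, 0)
  M3 = (-0.0975, -0.0975, 0)
Detected image corners:
  c0 = (241.368502, 346.643561) px
  c1 = (334.821842, 341.687375) px
  c2 = (331.785924, 274.493598) px
  c3 = (236.474250, 278.618775) px
Planar DLT: solve 8×8 A·h = b for H (H[2,2]=1):
  H  [+503.88572 +48.35378 +286.45190]
  H  [-1.69940 +377.12961 +310.66857]
  H  [+0.06962 +0.09805 +1.00000]
B = K⁻¹H; ‖b₁‖=0.765371, ‖b₂‖=0.765371; λ = 2/(‖b₁‖+‖b₂‖) = 1.306556, sign → tz>0 ⇒ λ=+1.306556
r₁ = λ·B[:,0] = (+0.99463,-0.04944,+0.09096); r₂ = λ·B[:,1] = (+0.03755,+0.99105,+0.12810)
r₃ = r₁×r₂ = (-0.09648,-0.12400,+0.98758); SVD([r₁ r₂ r₃]) → R = UVᵀ:
  R  [+0.99463 +0.03755 -0.09648]
  R  [-0.04944 +0.99105 -0.12400]
  R  [+0.09096 +0.12810 +0.98758]
t = (-0.04318, +0.22629, +1.30656) m
tr R = 2.973257; θ = arccos((tr R − 1)/2) = 0.163715 rad = 9.380°
axis k = ((R−Rᵀ)₃₂, (R−Rᵀ)₁₃, (R−Rᵀ)₂₁) / (2 sinθ) = (+0.773395, -0.575016, -0.266863)
rvec = θ·k = (+0.126616, -0.094139, -0.043689)

rvec=(0.1266, -0.0941, -0.0437) tvec=(-0.0432, 0.2263, 1.3066)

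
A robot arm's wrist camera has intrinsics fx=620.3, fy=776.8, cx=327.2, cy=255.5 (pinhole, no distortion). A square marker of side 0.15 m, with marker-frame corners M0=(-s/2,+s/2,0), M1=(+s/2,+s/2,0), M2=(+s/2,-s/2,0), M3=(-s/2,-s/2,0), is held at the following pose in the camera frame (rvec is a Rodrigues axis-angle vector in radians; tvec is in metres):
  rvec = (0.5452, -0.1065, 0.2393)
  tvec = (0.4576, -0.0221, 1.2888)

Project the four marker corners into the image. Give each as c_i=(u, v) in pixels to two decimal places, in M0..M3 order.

c0=(500.02, 270.42) c1=(564.06, 287.28) c2=(596.76, 212.81) c3=(529.50, 193.45)

Intrinsics K: fx=620.3, fy=776.8, cx=327.2, cy=255.5
Marker side s = 0.15 m; corners in marker frame (Z=0):
  M0 = (-0.0750, +0.0750, 0)
  M1 = (+0.0750, +0.0750, 0)
  M2 = (+0.0750, -0.0750, 0)
  M3 = (-0.0750, -0.0750, 0)
rvec = (0.5452, -0.1065, 0.2393), |rvec| = θ = 0.60486 rad = 34.656°
Rodrigues: sinθ=0.56864, 1−cosθ=0.17742; R = I + sinθ·[k]× + (1−cosθ)·[k]×²:
    [+0.96673 -0.25313 -0.03686]
    [+0.19682 +0.82808 -0.52492]
    [+0.16339 +0.50020 +0.85035]
t = (0.4576, -0.0221, 1.2888) m
M0: Pc = R·M0+t = (+0.36611, +0.02525, +1.31406); u = 620.3·(+0.36611)/1.31406 + 327.2 = 500.0218, v = 776.8·(+0.02525)/1.31406 + 255.5 = 270.4236
M1: Pc = R·M1+t = (+0.51112, +0.05477, +1.33857); u = 620.3·(+0.51112)/1.33857 + 327.2 = 564.0556, v = 776.8·(+0.05477)/1.33857 + 255.5 = 287.2828
M2: Pc = R·M2+t = (+0.54909, -0.06945, +1.26354); u = 620.3·(+0.54909)/1.26354 + 327.2 = 596.7604, v = 776.8·(-0.06945)/1.26354 + 255.5 = 212.8064
M3: Pc = R·M3+t = (+0.40408, -0.09897, +1.23903); u = 620.3·(+0.40408)/1.23903 + 327.2 = 529.4960, v = 776.8·(-0.09897)/1.23903 + 255.5 = 193.4531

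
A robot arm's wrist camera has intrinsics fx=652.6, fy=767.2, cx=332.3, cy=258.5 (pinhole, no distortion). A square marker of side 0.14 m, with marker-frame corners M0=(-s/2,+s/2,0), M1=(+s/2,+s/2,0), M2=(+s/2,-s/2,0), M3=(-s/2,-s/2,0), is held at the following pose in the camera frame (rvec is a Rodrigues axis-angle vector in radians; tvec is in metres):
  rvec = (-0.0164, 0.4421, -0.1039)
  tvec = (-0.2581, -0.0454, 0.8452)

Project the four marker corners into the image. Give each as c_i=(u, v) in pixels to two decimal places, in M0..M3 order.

c0=(97.23, 286.20) c1=(180.99, 274.50) c2=(171.18, 143.81) c3=(88.59, 164.32)

Intrinsics K: fx=652.6, fy=767.2, cx=332.3, cy=258.5
Marker side s = 0.14 m; corners in marker frame (Z=0):
  M0 = (-0.0700, +0.0700, 0)
  M1 = (+0.0700, +0.0700, 0)
  M2 = (+0.0700, -0.0700, 0)
  M3 = (-0.0700, -0.0700, 0)
rvec = (-0.0164, 0.4421, -0.1039), |rvec| = θ = 0.45444 rad = 26.038°
Rodrigues: sinθ=0.43896, 1−cosθ=0.10149; R = I + sinθ·[k]× + (1−cosθ)·[k]×²:
    [+0.89864 +0.09680 +0.42788]
    [-0.10392 +0.99456 -0.00673]
    [-0.42620 -0.03842 +0.90381]
t = (-0.2581, -0.0454, 0.8452) m
M0: Pc = R·M0+t = (-0.31423, +0.03149, +0.87235); u = 652.6·(-0.31423)/0.87235 + 332.3 = 97.2258, v = 767.2·(+0.03149)/0.87235 + 258.5 = 286.1980
M1: Pc = R·M1+t = (-0.18842, +0.01694, +0.81268); u = 652.6·(-0.18842)/0.81268 + 332.3 = 180.9944, v = 767.2·(+0.01694)/0.81268 + 258.5 = 274.4965
M2: Pc = R·M2+t = (-0.20197, -0.12229, +0.81805); u = 652.6·(-0.20197)/0.81805 + 332.3 = 171.1784, v = 767.2·(-0.12229)/0.81805 + 258.5 = 143.8085
M3: Pc = R·M3+t = (-0.32778, -0.10774, +0.87772); u = 652.6·(-0.32778)/0.87772 + 332.3 = 88.5904, v = 767.2·(-0.10774)/0.87772 + 258.5 = 164.3226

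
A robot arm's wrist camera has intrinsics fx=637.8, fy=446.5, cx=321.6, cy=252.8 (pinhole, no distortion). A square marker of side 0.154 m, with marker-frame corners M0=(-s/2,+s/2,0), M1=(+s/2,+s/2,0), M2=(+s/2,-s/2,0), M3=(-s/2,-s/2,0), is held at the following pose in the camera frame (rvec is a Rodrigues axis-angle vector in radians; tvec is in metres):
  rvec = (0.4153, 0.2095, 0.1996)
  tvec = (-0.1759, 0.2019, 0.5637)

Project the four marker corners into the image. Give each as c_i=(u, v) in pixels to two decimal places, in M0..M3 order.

Intrinsics K: fx=637.8, fy=446.5, cx=321.6, cy=252.8
Marker side s = 0.154 m; corners in marker frame (Z=0):
  M0 = (-0.0770, +0.0770, 0)
  M1 = (+0.0770, +0.0770, 0)
  M2 = (+0.0770, -0.0770, 0)
  M3 = (-0.0770, -0.0770, 0)
rvec = (0.4153, 0.2095, 0.1996), |rvec| = θ = 0.50617 rad = 29.001°
Rodrigues: sinθ=0.48483, 1−cosθ=0.12539; R = I + sinθ·[k]× + (1−cosθ)·[k]×²:
    [+0.95902 -0.14860 +0.24124]
    [+0.23377 +0.89609 -0.37733]
    [-0.16010 +0.41826 +0.89411]
t = (-0.1759, 0.2019, 0.5637) m
M0: Pc = R·M0+t = (-0.26119, +0.25290, +0.60823); u = 637.8·(-0.26119)/0.60823 + 321.6 = 47.7164, v = 446.5·(+0.25290)/0.60823 + 252.8 = 438.4513
M1: Pc = R·M1+t = (-0.11350, +0.28890, +0.58358); u = 637.8·(-0.11350)/0.58358 + 321.6 = 197.5568, v = 446.5·(+0.28890)/0.58358 + 252.8 = 473.8388
M2: Pc = R·M2+t = (-0.09061, +0.15090, +0.51917); u = 637.8·(-0.09061)/0.51917 + 321.6 = 210.2814, v = 446.5·(+0.15090)/0.51917 + 252.8 = 382.5798
M3: Pc = R·M3+t = (-0.23830, +0.11490, +0.54382); u = 637.8·(-0.23830)/0.54382 + 321.6 = 42.1167, v = 446.5·(+0.11490)/0.54382 + 252.8 = 347.1384

c0=(47.72, 438.45) c1=(197.56, 473.84) c2=(210.28, 382.58) c3=(42.12, 347.14)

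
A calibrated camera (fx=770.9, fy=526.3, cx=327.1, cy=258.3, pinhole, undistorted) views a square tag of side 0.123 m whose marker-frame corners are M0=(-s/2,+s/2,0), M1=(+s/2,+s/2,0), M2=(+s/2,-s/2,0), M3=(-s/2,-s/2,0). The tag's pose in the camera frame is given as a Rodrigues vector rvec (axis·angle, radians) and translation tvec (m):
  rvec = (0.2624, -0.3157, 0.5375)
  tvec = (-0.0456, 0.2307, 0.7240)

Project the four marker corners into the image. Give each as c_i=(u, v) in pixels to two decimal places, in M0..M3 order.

Intrinsics K: fx=770.9, fy=526.3, cx=327.1, cy=258.3
Marker side s = 0.123 m; corners in marker frame (Z=0):
  M0 = (-0.0615, +0.0615, 0)
  M1 = (+0.0615, +0.0615, 0)
  M2 = (+0.0615, -0.0615, 0)
  M3 = (-0.0615, -0.0615, 0)
rvec = (0.2624, -0.3157, 0.5375), |rvec| = θ = 0.67633 rad = 38.751°
Rodrigues: sinθ=0.62594, 1−cosθ=0.22013; R = I + sinθ·[k]× + (1−cosθ)·[k]×²:
    [+0.81301 -0.53731 -0.22430]
    [+0.45758 +0.82784 -0.32451]
    [+0.36005 +0.16119 +0.91890]
t = (-0.0456, 0.2307, 0.7240) m
M0: Pc = R·M0+t = (-0.12864, +0.25347, +0.71177); u = 770.9·(-0.12864)/0.71177 + 327.1 = 187.7681, v = 526.3·(+0.25347)/0.71177 + 258.3 = 445.7222
M1: Pc = R·M1+t = (-0.02864, +0.30975, +0.75606); u = 770.9·(-0.02864)/0.75606 + 327.1 = 297.8928, v = 526.3·(+0.30975)/0.75606 + 258.3 = 473.9231
M2: Pc = R·M2+t = (+0.03744, +0.20793, +0.73623); u = 770.9·(+0.03744)/0.73623 + 327.1 = 366.3081, v = 526.3·(+0.20793)/0.73623 + 258.3 = 406.9402
M3: Pc = R·M3+t = (-0.06256, +0.15165, +0.69194); u = 770.9·(-0.06256)/0.69194 + 327.1 = 257.4068, v = 526.3·(+0.15165)/0.69194 + 258.3 = 373.6441

c0=(187.77, 445.72) c1=(297.89, 473.92) c2=(366.31, 406.94) c3=(257.41, 373.64)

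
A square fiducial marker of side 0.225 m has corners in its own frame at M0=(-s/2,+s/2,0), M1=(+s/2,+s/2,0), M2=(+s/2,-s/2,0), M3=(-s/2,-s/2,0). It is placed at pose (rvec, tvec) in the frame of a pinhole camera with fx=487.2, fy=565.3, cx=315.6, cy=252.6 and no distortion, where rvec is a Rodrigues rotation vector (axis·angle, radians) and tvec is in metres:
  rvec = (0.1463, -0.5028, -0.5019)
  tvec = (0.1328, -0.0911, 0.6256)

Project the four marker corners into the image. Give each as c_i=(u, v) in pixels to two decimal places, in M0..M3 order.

Intrinsics K: fx=487.2, fy=565.3, cx=315.6, cy=252.6
Marker side s = 0.225 m; corners in marker frame (Z=0):
  M0 = (-0.1125, +0.1125, 0)
  M1 = (+0.1125, +0.1125, 0)
  M2 = (+0.1125, -0.1125, 0)
  M3 = (-0.1125, -0.1125, 0)
rvec = (0.1463, -0.5028, -0.5019), |rvec| = θ = 0.72534 rad = 41.559°
Rodrigues: sinθ=0.66339, 1−cosθ=0.25172; R = I + sinθ·[k]× + (1−cosθ)·[k]×²:
    [+0.75852 +0.42384 -0.49499]
    [-0.49423 +0.86923 -0.01306]
    [+0.42472 +0.25455 +0.86880]
t = (0.1328, -0.0911, 0.6256) m
M0: Pc = R·M0+t = (+0.09515, +0.06229, +0.60645); u = 487.2·(+0.09515)/0.60645 + 315.6 = 392.0385, v = 565.3·(+0.06229)/0.60645 + 252.6 = 310.6625
M1: Pc = R·M1+t = (+0.26581, -0.04891, +0.70202); u = 487.2·(+0.26581)/0.70202 + 315.6 = 500.0753, v = 565.3·(-0.04891)/0.70202 + 252.6 = 213.2136
M2: Pc = R·M2+t = (+0.17045, -0.24449, +0.64475); u = 487.2·(+0.17045)/0.64475 + 315.6 = 444.4011, v = 565.3·(-0.24449)/0.64475 + 252.6 = 38.2363
M3: Pc = R·M3+t = (-0.00021, -0.13329, +0.54918); u = 487.2·(-0.00021)/0.54918 + 315.6 = 315.4094, v = 565.3·(-0.13329)/0.54918 + 252.6 = 115.4001

c0=(392.04, 310.66) c1=(500.08, 213.21) c2=(444.40, 38.24) c3=(315.41, 115.40)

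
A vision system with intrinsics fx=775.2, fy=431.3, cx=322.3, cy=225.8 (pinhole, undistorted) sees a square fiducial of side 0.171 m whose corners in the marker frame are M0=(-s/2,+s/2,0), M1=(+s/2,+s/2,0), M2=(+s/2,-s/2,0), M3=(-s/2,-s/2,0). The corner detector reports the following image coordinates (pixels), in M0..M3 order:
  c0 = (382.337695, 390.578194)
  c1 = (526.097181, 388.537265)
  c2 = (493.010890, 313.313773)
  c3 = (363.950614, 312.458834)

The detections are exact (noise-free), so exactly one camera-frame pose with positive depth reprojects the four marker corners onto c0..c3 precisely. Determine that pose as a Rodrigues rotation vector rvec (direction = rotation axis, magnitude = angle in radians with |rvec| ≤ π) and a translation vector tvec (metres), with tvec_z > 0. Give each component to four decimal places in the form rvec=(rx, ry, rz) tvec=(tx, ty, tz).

rvec=(-0.6771, -0.2106, -0.0183) tvec=(0.1425, 0.2640, 0.9241)

Intrinsics K: fx=775.2, fy=431.3, cx=322.3, cy=225.8
Marker side s = 0.171 m; corners in marker frame (Z=0):
  M0 = (-0.0855, +0.0855, 0)
  M1 = (+0.0855, +0.0855, 0)
  M2 = (+0.0855, -0.0855, 0)
  M3 = (-0.0855, -0.0855, 0)
Detected image corners:
  c0 = (382.337695, 390.578194) px
  c1 = (526.097181, 388.537265) px
  c2 = (493.010890, 313.313773) px
  c3 = (363.950614, 312.458834) px
Planar DLT: solve 8×8 A·h = b for H (H[2,2]=1):
  H  [+890.44693 -144.78212 +441.86878]
  H  [+72.77215 +212.59538 +349.01768]
  H  [+0.21569 -0.67086 +1.00000]
B = K⁻¹H; ‖b₁‖=1.082174, ‖b₂‖=1.082174; λ = 2/(‖b₁‖+‖b₂‖) = 0.924066, sign → tz>0 ⇒ λ=+0.924066
r₁ = λ·B[:,0] = (+0.97858,+0.05157,+0.19931); r₂ = λ·B[:,1] = (+0.08515,+0.78003,-0.61992)
r₃ = r₁×r₂ = (-0.18744,+0.62361,+0.75893); SVD([r₁ r₂ r₃]) → R = UVᵀ:
  R  [+0.97858 +0.08515 -0.18744]
  R  [+0.05157 +0.78003 +0.62361]
  R  [+0.19931 -0.61992 +0.75893]
t = (+0.14253, +0.26400, +0.92407) m
tr R = 2.517547; θ = arccos((tr R − 1)/2) = 0.709368 rad = 40.644°
axis k = ((R−Rᵀ)₃₂, (R−Rᵀ)₁₃, (R−Rᵀ)₂₁) / (2 sinθ) = (-0.954567, -0.296879, -0.025779)
rvec = θ·k = (-0.677139, -0.210597, -0.018287)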